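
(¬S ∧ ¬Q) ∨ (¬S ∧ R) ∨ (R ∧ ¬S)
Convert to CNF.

(¬S ∧ ¬Q) ∨ (¬S ∧ R) ∨ (R ∧ ¬S)
= (¬S ∨ ¬S ∨ R) ∧ (¬S ∨ ¬S ∨ ¬S) ∧ (¬S ∨ R ∨ R) ∧ (¬S ∨ R ∨ ¬S) ∧ (¬Q ∨ ¬S ∨ R) ∧ (¬Q ∨ ¬S ∨ ¬S) ∧ (¬Q ∨ R ∨ R) ∧ (¬Q ∨ R ∨ ¬S)   [distribute ∨ over ∧]
= ¬S ∧ (¬Q ∨ R)   [simplify]

¬S ∧ (¬Q ∨ R)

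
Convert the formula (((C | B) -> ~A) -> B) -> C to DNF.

(((C | B) -> ~A) -> B) -> C
≡ ~(((C | B) -> ~A) -> B) | C   — eliminate ->
≡ ~(~((C | B) -> ~A) | B) | C   — eliminate ->
≡ ~(~(~(C | B) | ~A) | B) | C   — eliminate ->
≡ (~~(~(C | B) | ~A) & ~B) | C   — De Morgan
≡ ((~(C | B) | ~A) & ~B) | C   — double negation
≡ (((~C & ~B) | ~A) & ~B) | C   — De Morgan
≡ (~C & ~B & ~B) | (~A & ~B) | C   — distribute & over |
≡ (~C & ~B) | (~A & ~B) | C   — simplify

(~C & ~B) | (~A & ~B) | C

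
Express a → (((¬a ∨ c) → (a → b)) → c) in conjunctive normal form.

a → (((¬a ∨ c) → (a → b)) → c)
≡ ¬a ∨ (((¬a ∨ c) → (a → b)) → c)   [eliminate →]
≡ ¬a ∨ ¬((¬a ∨ c) → (a → b)) ∨ c   [eliminate →]
≡ ¬a ∨ ¬(¬(¬a ∨ c) ∨ (a → b)) ∨ c   [eliminate →]
≡ ¬a ∨ ¬(¬(¬a ∨ c) ∨ ¬a ∨ b) ∨ c   [eliminate →]
≡ ¬a ∨ (¬¬(¬a ∨ c) ∧ ¬¬a ∧ ¬b) ∨ c   [De Morgan]
≡ ¬a ∨ ((¬a ∨ c) ∧ ¬¬a ∧ ¬b) ∨ c   [double negation]
≡ ¬a ∨ ((¬a ∨ c) ∧ a ∧ ¬b) ∨ c   [double negation]
≡ (¬a ∨ ¬a ∨ c ∨ c) ∧ (¬a ∨ a ∨ c) ∧ (¬a ∨ ¬b ∨ c)   [distribute ∨ over ∧]
≡ ¬a ∨ c   [simplify]

¬a ∨ c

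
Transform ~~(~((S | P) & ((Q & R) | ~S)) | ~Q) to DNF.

(~S & ~P) | (~R & S) | ~Q

~~(~((S | P) & ((Q & R) | ~S)) | ~Q)
≡ ~((S | P) & ((Q & R) | ~S)) | ~Q   — double negation
≡ ~(S | P) | ~((Q & R) | ~S) | ~Q   — De Morgan
≡ (~S & ~P) | ~((Q & R) | ~S) | ~Q   — De Morgan
≡ (~S & ~P) | (~(Q & R) & ~~S) | ~Q   — De Morgan
≡ (~S & ~P) | ((~Q | ~R) & ~~S) | ~Q   — De Morgan
≡ (~S & ~P) | ((~Q | ~R) & S) | ~Q   — double negation
≡ (~S & ~P) | (~Q & S) | (~R & S) | ~Q   — distribute & over |
≡ (~S & ~P) | (~R & S) | ~Q   — simplify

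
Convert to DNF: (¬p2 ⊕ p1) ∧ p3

(¬p2 ∧ ¬p1 ∧ p3) ∨ (p2 ∧ p1 ∧ p3)

(¬p2 ⊕ p1) ∧ p3
= ((¬p2 ∧ ¬p1) ∨ (¬¬p2 ∧ p1)) ∧ p3   [expand ⊕]
= ((¬p2 ∧ ¬p1) ∨ (p2 ∧ p1)) ∧ p3   [double negation]
= (¬p2 ∧ ¬p1 ∧ p3) ∨ (p2 ∧ p1 ∧ p3)   [distribute ∧ over ∨]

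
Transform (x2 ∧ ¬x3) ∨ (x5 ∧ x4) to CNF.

(x2 ∧ ¬x3) ∨ (x5 ∧ x4)
⇔ (x2 ∨ x5) ∧ (x2 ∨ x4) ∧ (¬x3 ∨ x5) ∧ (¬x3 ∨ x4)   — distribute ∨ over ∧

(x2 ∨ x5) ∧ (x2 ∨ x4) ∧ (¬x3 ∨ x5) ∧ (¬x3 ∨ x4)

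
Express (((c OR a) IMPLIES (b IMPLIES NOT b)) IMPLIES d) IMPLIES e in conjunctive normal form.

(((c OR a) IMPLIES (b IMPLIES NOT b)) IMPLIES d) IMPLIES e
⇔ NOT (((c OR a) IMPLIES (b IMPLIES NOT b)) IMPLIES d) OR e   — eliminate IMPLIES
⇔ NOT (NOT ((c OR a) IMPLIES (b IMPLIES NOT b)) OR d) OR e   — eliminate IMPLIES
⇔ NOT (NOT (NOT (c OR a) OR (b IMPLIES NOT b)) OR d) OR e   — eliminate IMPLIES
⇔ NOT (NOT (NOT (c OR a) OR NOT b OR NOT b) OR d) OR e   — eliminate IMPLIES
⇔ (NOT NOT (NOT (c OR a) OR NOT b OR NOT b) AND NOT d) OR e   — De Morgan
⇔ ((NOT (c OR a) OR NOT b OR NOT b) AND NOT d) OR e   — double negation
⇔ (((NOT c AND NOT a) OR NOT b OR NOT b) AND NOT d) OR e   — De Morgan
⇔ (NOT c OR NOT b OR NOT b OR e) AND (NOT a OR NOT b OR NOT b OR e) AND (NOT d OR e)   — distribute OR over AND
⇔ (NOT c OR NOT b OR e) AND (NOT a OR NOT b OR e) AND (NOT d OR e)   — simplify

(NOT c OR NOT b OR e) AND (NOT a OR NOT b OR e) AND (NOT d OR e)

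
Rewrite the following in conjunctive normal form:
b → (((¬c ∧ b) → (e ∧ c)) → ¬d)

b → (((¬c ∧ b) → (e ∧ c)) → ¬d)
≡ ¬b ∨ (((¬c ∧ b) → (e ∧ c)) → ¬d)   [eliminate →]
≡ ¬b ∨ ¬((¬c ∧ b) → (e ∧ c)) ∨ ¬d   [eliminate →]
≡ ¬b ∨ ¬(¬(¬c ∧ b) ∨ (e ∧ c)) ∨ ¬d   [eliminate →]
≡ ¬b ∨ (¬¬(¬c ∧ b) ∧ ¬(e ∧ c)) ∨ ¬d   [De Morgan]
≡ ¬b ∨ (¬c ∧ b ∧ ¬(e ∧ c)) ∨ ¬d   [double negation]
≡ ¬b ∨ (¬c ∧ b ∧ (¬e ∨ ¬c)) ∨ ¬d   [De Morgan]
≡ (¬b ∨ ¬c ∨ ¬d) ∧ (¬b ∨ b ∨ ¬d) ∧ (¬b ∨ ¬e ∨ ¬c ∨ ¬d)   [distribute ∨ over ∧]
≡ ¬b ∨ ¬c ∨ ¬d   [simplify]

¬b ∨ ¬c ∨ ¬d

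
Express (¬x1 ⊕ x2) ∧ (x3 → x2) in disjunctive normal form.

(¬x1 ∧ ¬x2 ∧ ¬x3) ∨ (x1 ∧ x2)

(¬x1 ⊕ x2) ∧ (x3 → x2)
≡ ((¬x1 ∧ ¬x2) ∨ (¬¬x1 ∧ x2)) ∧ (x3 → x2)
≡ ((¬x1 ∧ ¬x2) ∨ (¬¬x1 ∧ x2)) ∧ (¬x3 ∨ x2)
≡ ((¬x1 ∧ ¬x2) ∨ (x1 ∧ x2)) ∧ (¬x3 ∨ x2)
≡ (¬x1 ∧ ¬x2 ∧ ¬x3) ∨ (¬x1 ∧ ¬x2 ∧ x2) ∨ (x1 ∧ x2 ∧ ¬x3) ∨ (x1 ∧ x2 ∧ x2)
≡ (¬x1 ∧ ¬x2 ∧ ¬x3) ∨ (x1 ∧ x2)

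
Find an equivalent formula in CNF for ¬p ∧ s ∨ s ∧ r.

(¬p ∨ r) ∧ s

¬p ∧ s ∨ s ∧ r
≡ (¬p ∨ s) ∧ (¬p ∨ r) ∧ (s ∨ s) ∧ (s ∨ r)   [distribute ∨ over ∧]
≡ (¬p ∨ r) ∧ s   [simplify]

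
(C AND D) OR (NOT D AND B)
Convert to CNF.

(C OR NOT D) AND (C OR B) AND (D OR B)

(C AND D) OR (NOT D AND B)
⇔ (C OR NOT D) AND (C OR B) AND (D OR NOT D) AND (D OR B)   (distribute OR over AND)
⇔ (C OR NOT D) AND (C OR B) AND (D OR B)   (simplify)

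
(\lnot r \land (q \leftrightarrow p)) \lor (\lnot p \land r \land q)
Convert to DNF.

(\lnot r \land \lnot q \land \lnot p) \lor (\lnot r \land p \land q) \lor (\lnot p \land r \land q)

(\lnot r \land (q \leftrightarrow p)) \lor (\lnot p \land r \land q)
= (\lnot r \land (q \to p) \land (p \to q)) \lor (\lnot p \land r \land q)   [eliminate \leftrightarrow]
= (\lnot r \land (\lnot q \lor p) \land (p \to q)) \lor (\lnot p \land r \land q)   [eliminate \to]
= (\lnot r \land (\lnot q \lor p) \land (\lnot p \lor q)) \lor (\lnot p \land r \land q)   [eliminate \to]
= (\lnot r \land \lnot q \land \lnot p) \lor (\lnot r \land \lnot q \land q) \lor (\lnot r \land p \land \lnot p) \lor (\lnot r \land p \land q) \lor (\lnot p \land r \land q)   [distribute \land over \lor]
= (\lnot r \land \lnot q \land \lnot p) \lor (\lnot r \land p \land q) \lor (\lnot p \land r \land q)   [simplify]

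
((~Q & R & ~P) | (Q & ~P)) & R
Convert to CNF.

((~Q & R & ~P) | (Q & ~P)) & R
≡ (~Q | Q) & (~Q | ~P) & (R | Q) & (R | ~P) & (~P | Q) & (~P | ~P) & R   (distribute | over &)
≡ ~P & R   (simplify)

~P & R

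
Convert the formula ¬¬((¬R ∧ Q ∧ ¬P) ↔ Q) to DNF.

¬Q ∨ (Q ∧ ¬R ∧ ¬P)

¬¬((¬R ∧ Q ∧ ¬P) ↔ Q)
≡ ¬¬(((¬R ∧ Q ∧ ¬P) → Q) ∧ (Q → (¬R ∧ Q ∧ ¬P)))   [eliminate ↔]
≡ ¬¬((¬(¬R ∧ Q ∧ ¬P) ∨ Q) ∧ (Q → (¬R ∧ Q ∧ ¬P)))   [eliminate →]
≡ ¬¬((¬(¬R ∧ Q ∧ ¬P) ∨ Q) ∧ (¬Q ∨ (¬R ∧ Q ∧ ¬P)))   [eliminate →]
≡ (¬(¬R ∧ Q ∧ ¬P) ∨ Q) ∧ (¬Q ∨ (¬R ∧ Q ∧ ¬P))   [double negation]
≡ (¬¬R ∨ ¬Q ∨ ¬¬P ∨ Q) ∧ (¬Q ∨ (¬R ∧ Q ∧ ¬P))   [De Morgan]
≡ (R ∨ ¬Q ∨ ¬¬P ∨ Q) ∧ (¬Q ∨ (¬R ∧ Q ∧ ¬P))   [double negation]
≡ (R ∨ ¬Q ∨ P ∨ Q) ∧ (¬Q ∨ (¬R ∧ Q ∧ ¬P))   [double negation]
≡ (R ∧ ¬Q) ∨ (R ∧ ¬R ∧ Q ∧ ¬P) ∨ (¬Q ∧ ¬Q) ∨ (¬Q ∧ ¬R ∧ Q ∧ ¬P) ∨ (P ∧ ¬Q) ∨ (P ∧ ¬R ∧ Q ∧ ¬P) ∨ (Q ∧ ¬Q) ∨ (Q ∧ ¬R ∧ Q ∧ ¬P)   [distribute ∧ over ∨]
≡ ¬Q ∨ (Q ∧ ¬R ∧ ¬P)   [simplify]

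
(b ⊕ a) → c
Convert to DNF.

(¬b ∧ ¬a) ∨ (a ∧ b) ∨ c

(b ⊕ a) → c
≡ ¬(b ⊕ a) ∨ c   (eliminate →)
≡ ¬((b ∧ ¬a) ∨ (¬b ∧ a)) ∨ c   (expand ⊕)
≡ (¬(b ∧ ¬a) ∧ ¬(¬b ∧ a)) ∨ c   (De Morgan)
≡ ((¬b ∨ ¬¬a) ∧ ¬(¬b ∧ a)) ∨ c   (De Morgan)
≡ ((¬b ∨ a) ∧ ¬(¬b ∧ a)) ∨ c   (double negation)
≡ ((¬b ∨ a) ∧ (¬¬b ∨ ¬a)) ∨ c   (De Morgan)
≡ ((¬b ∨ a) ∧ (b ∨ ¬a)) ∨ c   (double negation)
≡ (¬b ∧ b) ∨ (¬b ∧ ¬a) ∨ (a ∧ b) ∨ (a ∧ ¬a) ∨ c   (distribute ∧ over ∨)
≡ (¬b ∧ ¬a) ∨ (a ∧ b) ∨ c   (simplify)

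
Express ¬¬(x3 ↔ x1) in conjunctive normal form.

¬¬(x3 ↔ x1)
= ¬¬((x3 → x1) ∧ (x1 → x3))   [eliminate ↔]
= ¬¬((¬x3 ∨ x1) ∧ (x1 → x3))   [eliminate →]
= ¬¬((¬x3 ∨ x1) ∧ (¬x1 ∨ x3))   [eliminate →]
= (¬x3 ∨ x1) ∧ (¬x1 ∨ x3)   [double negation]

(¬x3 ∨ x1) ∧ (¬x1 ∨ x3)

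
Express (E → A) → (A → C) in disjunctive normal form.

¬A ∨ C

(E → A) → (A → C)
⇔ ¬(E → A) ∨ (A → C)
⇔ ¬(¬E ∨ A) ∨ (A → C)
⇔ ¬(¬E ∨ A) ∨ ¬A ∨ C
⇔ (¬¬E ∧ ¬A) ∨ ¬A ∨ C
⇔ (E ∧ ¬A) ∨ ¬A ∨ C
⇔ ¬A ∨ C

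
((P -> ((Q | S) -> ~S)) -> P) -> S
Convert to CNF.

((P -> ((Q | S) -> ~S)) -> P) -> S
≡ ~((P -> ((Q | S) -> ~S)) -> P) | S   — eliminate ->
≡ ~(~(P -> ((Q | S) -> ~S)) | P) | S   — eliminate ->
≡ ~(~(~P | ((Q | S) -> ~S)) | P) | S   — eliminate ->
≡ ~(~(~P | ~(Q | S) | ~S) | P) | S   — eliminate ->
≡ (~~(~P | ~(Q | S) | ~S) & ~P) | S   — De Morgan
≡ ((~P | ~(Q | S) | ~S) & ~P) | S   — double negation
≡ ((~P | (~Q & ~S) | ~S) & ~P) | S   — De Morgan
≡ (~P | ~Q | ~S | S) & (~P | ~S | ~S | S) & (~P | S)   — distribute | over &
≡ ~P | S   — simplify

~P | S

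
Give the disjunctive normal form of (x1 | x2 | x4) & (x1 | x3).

(x1 | x2 | x4) & (x1 | x3)
≡ (x1 & x1) | (x1 & x3) | (x2 & x1) | (x2 & x3) | (x4 & x1) | (x4 & x3)   [distribute & over |]
≡ x1 | (x2 & x3) | (x4 & x3)   [simplify]

x1 | (x2 & x3) | (x4 & x3)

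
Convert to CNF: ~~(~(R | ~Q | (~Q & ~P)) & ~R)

~~(~(R | ~Q | (~Q & ~P)) & ~R)
≡ ~(R | ~Q | (~Q & ~P)) & ~R   [double negation]
≡ ~R & ~~Q & ~(~Q & ~P) & ~R   [De Morgan]
≡ ~R & Q & ~(~Q & ~P) & ~R   [double negation]
≡ ~R & Q & (~~Q | ~~P) & ~R   [De Morgan]
≡ ~R & Q & (Q | ~~P) & ~R   [double negation]
≡ ~R & Q & (Q | P) & ~R   [double negation]
≡ ~R & Q   [simplify]

~R & Q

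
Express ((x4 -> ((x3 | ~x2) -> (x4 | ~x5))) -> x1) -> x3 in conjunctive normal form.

~x1 | x3

((x4 -> ((x3 | ~x2) -> (x4 | ~x5))) -> x1) -> x3
≡ ~((x4 -> ((x3 | ~x2) -> (x4 | ~x5))) -> x1) | x3
≡ ~(~(x4 -> ((x3 | ~x2) -> (x4 | ~x5))) | x1) | x3
≡ ~(~(~x4 | ((x3 | ~x2) -> (x4 | ~x5))) | x1) | x3
≡ ~(~(~x4 | ~(x3 | ~x2) | x4 | ~x5) | x1) | x3
≡ (~~(~x4 | ~(x3 | ~x2) | x4 | ~x5) & ~x1) | x3
≡ ((~x4 | ~(x3 | ~x2) | x4 | ~x5) & ~x1) | x3
≡ ((~x4 | (~x3 & ~~x2) | x4 | ~x5) & ~x1) | x3
≡ ((~x4 | (~x3 & x2) | x4 | ~x5) & ~x1) | x3
≡ (~x4 | ~x3 | x4 | ~x5 | x3) & (~x4 | x2 | x4 | ~x5 | x3) & (~x1 | x3)
≡ ~x1 | x3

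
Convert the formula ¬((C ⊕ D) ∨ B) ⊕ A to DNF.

¬((C ⊕ D) ∨ B) ⊕ A
= ¬((C ⊕ D) ∨ B) ∧ ¬A ∨ ¬¬((C ⊕ D) ∨ B) ∧ A   — expand ⊕
= ¬(C ∧ ¬D ∨ ¬C ∧ D ∨ B) ∧ ¬A ∨ ¬¬((C ⊕ D) ∨ B) ∧ A   — expand ⊕
= ¬(C ∧ ¬D ∨ ¬C ∧ D ∨ B) ∧ ¬A ∨ ¬¬(C ∧ ¬D ∨ ¬C ∧ D ∨ B) ∧ A   — expand ⊕
= ¬(C ∧ ¬D) ∧ ¬(¬C ∧ D) ∧ ¬B ∧ ¬A ∨ ¬¬(C ∧ ¬D ∨ ¬C ∧ D ∨ B) ∧ A   — De Morgan
= (¬C ∨ ¬¬D) ∧ ¬(¬C ∧ D) ∧ ¬B ∧ ¬A ∨ ¬¬(C ∧ ¬D ∨ ¬C ∧ D ∨ B) ∧ A   — De Morgan
= (¬C ∨ D) ∧ ¬(¬C ∧ D) ∧ ¬B ∧ ¬A ∨ ¬¬(C ∧ ¬D ∨ ¬C ∧ D ∨ B) ∧ A   — double negation
= (¬C ∨ D) ∧ (¬¬C ∨ ¬D) ∧ ¬B ∧ ¬A ∨ ¬¬(C ∧ ¬D ∨ ¬C ∧ D ∨ B) ∧ A   — De Morgan
= (¬C ∨ D) ∧ (C ∨ ¬D) ∧ ¬B ∧ ¬A ∨ ¬¬(C ∧ ¬D ∨ ¬C ∧ D ∨ B) ∧ A   — double negation
= (¬C ∨ D) ∧ (C ∨ ¬D) ∧ ¬B ∧ ¬A ∨ (C ∧ ¬D ∨ ¬C ∧ D ∨ B) ∧ A   — double negation
= ¬C ∧ C ∧ ¬B ∧ ¬A ∨ ¬C ∧ ¬D ∧ ¬B ∧ ¬A ∨ D ∧ C ∧ ¬B ∧ ¬A ∨ D ∧ ¬D ∧ ¬B ∧ ¬A ∨ C ∧ ¬D ∧ A ∨ ¬C ∧ D ∧ A ∨ B ∧ A   — distribute ∧ over ∨
= ¬C ∧ ¬D ∧ ¬B ∧ ¬A ∨ D ∧ C ∧ ¬B ∧ ¬A ∨ C ∧ ¬D ∧ A ∨ ¬C ∧ D ∧ A ∨ B ∧ A   — simplify

¬C ∧ ¬D ∧ ¬B ∧ ¬A ∨ D ∧ C ∧ ¬B ∧ ¬A ∨ C ∧ ¬D ∧ A ∨ ¬C ∧ D ∧ A ∨ B ∧ A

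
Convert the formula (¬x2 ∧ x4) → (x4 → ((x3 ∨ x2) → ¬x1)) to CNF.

x2 ∨ ¬x4 ∨ ¬x3 ∨ ¬x1

(¬x2 ∧ x4) → (x4 → ((x3 ∨ x2) → ¬x1))
≡ ¬(¬x2 ∧ x4) ∨ (x4 → ((x3 ∨ x2) → ¬x1))   [eliminate →]
≡ ¬(¬x2 ∧ x4) ∨ ¬x4 ∨ ((x3 ∨ x2) → ¬x1)   [eliminate →]
≡ ¬(¬x2 ∧ x4) ∨ ¬x4 ∨ ¬(x3 ∨ x2) ∨ ¬x1   [eliminate →]
≡ ¬¬x2 ∨ ¬x4 ∨ ¬x4 ∨ ¬(x3 ∨ x2) ∨ ¬x1   [De Morgan]
≡ x2 ∨ ¬x4 ∨ ¬x4 ∨ ¬(x3 ∨ x2) ∨ ¬x1   [double negation]
≡ x2 ∨ ¬x4 ∨ ¬x4 ∨ (¬x3 ∧ ¬x2) ∨ ¬x1   [De Morgan]
≡ (x2 ∨ ¬x4 ∨ ¬x4 ∨ ¬x3 ∨ ¬x1) ∧ (x2 ∨ ¬x4 ∨ ¬x4 ∨ ¬x2 ∨ ¬x1)   [distribute ∨ over ∧]
≡ x2 ∨ ¬x4 ∨ ¬x3 ∨ ¬x1   [simplify]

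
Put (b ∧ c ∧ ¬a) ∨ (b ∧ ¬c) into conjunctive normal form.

b ∧ (¬a ∨ ¬c)

(b ∧ c ∧ ¬a) ∨ (b ∧ ¬c)
⇔ (b ∨ b) ∧ (b ∨ ¬c) ∧ (c ∨ b) ∧ (c ∨ ¬c) ∧ (¬a ∨ b) ∧ (¬a ∨ ¬c)   [distribute ∨ over ∧]
⇔ b ∧ (¬a ∨ ¬c)   [simplify]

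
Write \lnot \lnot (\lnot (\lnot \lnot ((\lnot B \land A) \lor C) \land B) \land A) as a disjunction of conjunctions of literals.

(B \land \lnot C \land A) \lor (\lnot B \land A)

\lnot \lnot (\lnot (\lnot \lnot ((\lnot B \land A) \lor C) \land B) \land A)
≡ \lnot (\lnot \lnot ((\lnot B \land A) \lor C) \land B) \land A   — double negation
≡ (\lnot \lnot \lnot ((\lnot B \land A) \lor C) \lor \lnot B) \land A   — De Morgan
≡ (\lnot ((\lnot B \land A) \lor C) \lor \lnot B) \land A   — double negation
≡ ((\lnot (\lnot B \land A) \land \lnot C) \lor \lnot B) \land A   — De Morgan
≡ (((\lnot \lnot B \lor \lnot A) \land \lnot C) \lor \lnot B) \land A   — De Morgan
≡ (((B \lor \lnot A) \land \lnot C) \lor \lnot B) \land A   — double negation
≡ (B \land \lnot C \land A) \lor (\lnot A \land \lnot C \land A) \lor (\lnot B \land A)   — distribute \land over \lor
≡ (B \land \lnot C \land A) \lor (\lnot B \land A)   — simplify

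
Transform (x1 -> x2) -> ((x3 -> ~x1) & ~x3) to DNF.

(x1 & ~x2) | ~x3

(x1 -> x2) -> ((x3 -> ~x1) & ~x3)
= ~(x1 -> x2) | ((x3 -> ~x1) & ~x3)   — eliminate ->
= ~(~x1 | x2) | ((x3 -> ~x1) & ~x3)   — eliminate ->
= ~(~x1 | x2) | ((~x3 | ~x1) & ~x3)   — eliminate ->
= (~~x1 & ~x2) | ((~x3 | ~x1) & ~x3)   — De Morgan
= (x1 & ~x2) | ((~x3 | ~x1) & ~x3)   — double negation
= (x1 & ~x2) | (~x3 & ~x3) | (~x1 & ~x3)   — distribute & over |
= (x1 & ~x2) | ~x3   — simplify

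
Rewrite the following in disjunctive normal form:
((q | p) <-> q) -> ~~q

((q | p) <-> q) -> ~~q
≡ ~((q | p) <-> q) | ~~q   [eliminate ->]
≡ ~(((q | p) -> q) & (q -> (q | p))) | ~~q   [eliminate <->]
≡ ~((~(q | p) | q) & (q -> (q | p))) | ~~q   [eliminate ->]
≡ ~((~(q | p) | q) & (~q | q | p)) | ~~q   [eliminate ->]
≡ ~(~(q | p) | q) | ~(~q | q | p) | ~~q   [De Morgan]
≡ (~~(q | p) & ~q) | ~(~q | q | p) | ~~q   [De Morgan]
≡ ((q | p) & ~q) | ~(~q | q | p) | ~~q   [double negation]
≡ ((q | p) & ~q) | (~~q & ~q & ~p) | ~~q   [De Morgan]
≡ ((q | p) & ~q) | (q & ~q & ~p) | ~~q   [double negation]
≡ ((q | p) & ~q) | (q & ~q & ~p) | q   [double negation]
≡ (q & ~q) | (p & ~q) | (q & ~q & ~p) | q   [distribute & over |]
≡ (p & ~q) | q   [simplify]

(p & ~q) | q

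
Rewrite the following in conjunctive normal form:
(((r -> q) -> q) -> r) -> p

(((r -> q) -> q) -> r) -> p
= ~(((r -> q) -> q) -> r) | p   [eliminate ->]
= ~(~((r -> q) -> q) | r) | p   [eliminate ->]
= ~(~(~(r -> q) | q) | r) | p   [eliminate ->]
= ~(~(~(~r | q) | q) | r) | p   [eliminate ->]
= (~~(~(~r | q) | q) & ~r) | p   [De Morgan]
= ((~(~r | q) | q) & ~r) | p   [double negation]
= (((~~r & ~q) | q) & ~r) | p   [De Morgan]
= (((r & ~q) | q) & ~r) | p   [double negation]
= (r | q | p) & (~q | q | p) & (~r | p)   [distribute | over &]
= (r | q | p) & (~r | p)   [simplify]

(r | q | p) & (~r | p)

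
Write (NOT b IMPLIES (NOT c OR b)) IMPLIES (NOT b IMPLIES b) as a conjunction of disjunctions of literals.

(NOT b IMPLIES (NOT c OR b)) IMPLIES (NOT b IMPLIES b)
≡ NOT (NOT b IMPLIES (NOT c OR b)) OR (NOT b IMPLIES b)   [eliminate IMPLIES]
≡ NOT (NOT NOT b OR NOT c OR b) OR (NOT b IMPLIES b)   [eliminate IMPLIES]
≡ NOT (NOT NOT b OR NOT c OR b) OR NOT NOT b OR b   [eliminate IMPLIES]
≡ (NOT NOT NOT b AND NOT NOT c AND NOT b) OR NOT NOT b OR b   [De Morgan]
≡ (NOT b AND NOT NOT c AND NOT b) OR NOT NOT b OR b   [double negation]
≡ (NOT b AND c AND NOT b) OR NOT NOT b OR b   [double negation]
≡ (NOT b AND c AND NOT b) OR b OR b   [double negation]
≡ (NOT b OR b OR b) AND (c OR b OR b) AND (NOT b OR b OR b)   [distribute OR over AND]
≡ c OR b   [simplify]

c OR b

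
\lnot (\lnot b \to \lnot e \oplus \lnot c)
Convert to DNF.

\lnot b \land e \land c \lor \lnot b \land \lnot c \land \lnot e

\lnot (\lnot b \to \lnot e \oplus \lnot c)
= \lnot (\lnot \lnot b \lor (\lnot e \oplus \lnot c))   — eliminate \to
= \lnot (\lnot \lnot b \lor \lnot e \land \lnot \lnot c \lor \lnot \lnot e \land \lnot c)   — expand \oplus
= \lnot \lnot \lnot b \land \lnot (\lnot e \land \lnot \lnot c) \land \lnot (\lnot \lnot e \land \lnot c)   — De Morgan
= \lnot b \land \lnot (\lnot e \land \lnot \lnot c) \land \lnot (\lnot \lnot e \land \lnot c)   — double negation
= \lnot b \land (\lnot \lnot e \lor \lnot \lnot \lnot c) \land \lnot (\lnot \lnot e \land \lnot c)   — De Morgan
= \lnot b \land (e \lor \lnot \lnot \lnot c) \land \lnot (\lnot \lnot e \land \lnot c)   — double negation
= \lnot b \land (e \lor \lnot c) \land \lnot (\lnot \lnot e \land \lnot c)   — double negation
= \lnot b \land (e \lor \lnot c) \land (\lnot \lnot \lnot e \lor \lnot \lnot c)   — De Morgan
= \lnot b \land (e \lor \lnot c) \land (\lnot e \lor \lnot \lnot c)   — double negation
= \lnot b \land (e \lor \lnot c) \land (\lnot e \lor c)   — double negation
= \lnot b \land e \land \lnot e \lor \lnot b \land e \land c \lor \lnot b \land \lnot c \land \lnot e \lor \lnot b \land \lnot c \land c   — distribute \land over \lor
= \lnot b \land e \land c \lor \lnot b \land \lnot c \land \lnot e   — simplify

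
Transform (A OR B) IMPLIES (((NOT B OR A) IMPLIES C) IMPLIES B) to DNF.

(A OR B) IMPLIES (((NOT B OR A) IMPLIES C) IMPLIES B)
≡ NOT (A OR B) OR (((NOT B OR A) IMPLIES C) IMPLIES B)   (eliminate IMPLIES)
≡ NOT (A OR B) OR NOT ((NOT B OR A) IMPLIES C) OR B   (eliminate IMPLIES)
≡ NOT (A OR B) OR NOT (NOT (NOT B OR A) OR C) OR B   (eliminate IMPLIES)
≡ (NOT A AND NOT B) OR NOT (NOT (NOT B OR A) OR C) OR B   (De Morgan)
≡ (NOT A AND NOT B) OR (NOT NOT (NOT B OR A) AND NOT C) OR B   (De Morgan)
≡ (NOT A AND NOT B) OR ((NOT B OR A) AND NOT C) OR B   (double negation)
≡ (NOT A AND NOT B) OR (NOT B AND NOT C) OR (A AND NOT C) OR B   (distribute AND over OR)

(NOT A AND NOT B) OR (NOT B AND NOT C) OR (A AND NOT C) OR B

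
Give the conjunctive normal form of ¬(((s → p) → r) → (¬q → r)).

(s ∨ r) ∧ (¬p ∨ r) ∧ ¬q ∧ ¬r

¬(((s → p) → r) → (¬q → r))
≡ ¬(¬((s → p) → r) ∨ (¬q → r))   (eliminate →)
≡ ¬(¬(¬(s → p) ∨ r) ∨ (¬q → r))   (eliminate →)
≡ ¬(¬(¬(¬s ∨ p) ∨ r) ∨ (¬q → r))   (eliminate →)
≡ ¬(¬(¬(¬s ∨ p) ∨ r) ∨ ¬¬q ∨ r)   (eliminate →)
≡ ¬¬(¬(¬s ∨ p) ∨ r) ∧ ¬¬¬q ∧ ¬r   (De Morgan)
≡ (¬(¬s ∨ p) ∨ r) ∧ ¬¬¬q ∧ ¬r   (double negation)
≡ ((¬¬s ∧ ¬p) ∨ r) ∧ ¬¬¬q ∧ ¬r   (De Morgan)
≡ ((s ∧ ¬p) ∨ r) ∧ ¬¬¬q ∧ ¬r   (double negation)
≡ ((s ∧ ¬p) ∨ r) ∧ ¬q ∧ ¬r   (double negation)
≡ (s ∨ r) ∧ (¬p ∨ r) ∧ ¬q ∧ ¬r   (distribute ∨ over ∧)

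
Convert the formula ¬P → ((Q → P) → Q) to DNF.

P ∨ Q

¬P → ((Q → P) → Q)
≡ ¬¬P ∨ ((Q → P) → Q)   — eliminate →
≡ ¬¬P ∨ ¬(Q → P) ∨ Q   — eliminate →
≡ ¬¬P ∨ ¬(¬Q ∨ P) ∨ Q   — eliminate →
≡ P ∨ ¬(¬Q ∨ P) ∨ Q   — double negation
≡ P ∨ (¬¬Q ∧ ¬P) ∨ Q   — De Morgan
≡ P ∨ (Q ∧ ¬P) ∨ Q   — double negation
≡ P ∨ Q   — simplify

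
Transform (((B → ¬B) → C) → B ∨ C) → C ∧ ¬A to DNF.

(((B → ¬B) → C) → B ∨ C) → C ∧ ¬A
≡ ¬(((B → ¬B) → C) → B ∨ C) ∨ C ∧ ¬A   [eliminate →]
≡ ¬(¬((B → ¬B) → C) ∨ B ∨ C) ∨ C ∧ ¬A   [eliminate →]
≡ ¬(¬(¬(B → ¬B) ∨ C) ∨ B ∨ C) ∨ C ∧ ¬A   [eliminate →]
≡ ¬(¬(¬(¬B ∨ ¬B) ∨ C) ∨ B ∨ C) ∨ C ∧ ¬A   [eliminate →]
≡ ¬¬(¬(¬B ∨ ¬B) ∨ C) ∧ ¬B ∧ ¬C ∨ C ∧ ¬A   [De Morgan]
≡ (¬(¬B ∨ ¬B) ∨ C) ∧ ¬B ∧ ¬C ∨ C ∧ ¬A   [double negation]
≡ (¬¬B ∧ ¬¬B ∨ C) ∧ ¬B ∧ ¬C ∨ C ∧ ¬A   [De Morgan]
≡ (B ∧ ¬¬B ∨ C) ∧ ¬B ∧ ¬C ∨ C ∧ ¬A   [double negation]
≡ (B ∧ B ∨ C) ∧ ¬B ∧ ¬C ∨ C ∧ ¬A   [double negation]
≡ B ∧ B ∧ ¬B ∧ ¬C ∨ C ∧ ¬B ∧ ¬C ∨ C ∧ ¬A   [distribute ∧ over ∨]
≡ C ∧ ¬A   [simplify]

C ∧ ¬A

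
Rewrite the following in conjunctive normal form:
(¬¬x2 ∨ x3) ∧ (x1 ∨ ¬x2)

(¬¬x2 ∨ x3) ∧ (x1 ∨ ¬x2)
⇔ (x2 ∨ x3) ∧ (x1 ∨ ¬x2)   [double negation]

(x2 ∨ x3) ∧ (x1 ∨ ¬x2)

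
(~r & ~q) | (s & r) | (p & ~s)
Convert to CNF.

(~r & ~q) | (s & r) | (p & ~s)
= (~r | s | p) & (~r | s | ~s) & (~r | r | p) & (~r | r | ~s) & (~q | s | p) & (~q | s | ~s) & (~q | r | p) & (~q | r | ~s)   (distribute | over &)
= (~r | s | p) & (~q | s | p) & (~q | r | p) & (~q | r | ~s)   (simplify)

(~r | s | p) & (~q | s | p) & (~q | r | p) & (~q | r | ~s)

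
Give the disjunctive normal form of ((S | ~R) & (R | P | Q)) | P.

((S | ~R) & (R | P | Q)) | P
= (S & R) | (S & P) | (S & Q) | (~R & R) | (~R & P) | (~R & Q) | P   — distribute & over |
= (S & R) | (S & Q) | (~R & Q) | P   — simplify

(S & R) | (S & Q) | (~R & Q) | P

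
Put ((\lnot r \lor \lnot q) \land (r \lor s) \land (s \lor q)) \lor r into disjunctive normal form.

((\lnot r \lor \lnot q) \land (r \lor s) \land (s \lor q)) \lor r
⇔ (\lnot r \land r \land s) \lor (\lnot r \land r \land q) \lor (\lnot r \land s \land s) \lor (\lnot r \land s \land q) \lor (\lnot q \land r \land s) \lor (\lnot q \land r \land q) \lor (\lnot q \land s \land s) \lor (\lnot q \land s \land q) \lor r   [distribute \land over \lor]
⇔ (\lnot r \land s) \lor (\lnot q \land s) \lor r   [simplify]

(\lnot r \land s) \lor (\lnot q \land s) \lor r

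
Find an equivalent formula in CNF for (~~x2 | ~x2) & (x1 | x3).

(~~x2 | ~x2) & (x1 | x3)
⇔ (x2 | ~x2) & (x1 | x3)   [double negation]
⇔ x1 | x3   [simplify]

x1 | x3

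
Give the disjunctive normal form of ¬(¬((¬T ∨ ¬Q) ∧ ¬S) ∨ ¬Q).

¬(¬((¬T ∨ ¬Q) ∧ ¬S) ∨ ¬Q)
≡ ¬¬((¬T ∨ ¬Q) ∧ ¬S) ∧ ¬¬Q   (De Morgan)
≡ (¬T ∨ ¬Q) ∧ ¬S ∧ ¬¬Q   (double negation)
≡ (¬T ∨ ¬Q) ∧ ¬S ∧ Q   (double negation)
≡ (¬T ∧ ¬S ∧ Q) ∨ (¬Q ∧ ¬S ∧ Q)   (distribute ∧ over ∨)
≡ ¬T ∧ ¬S ∧ Q   (simplify)

¬T ∧ ¬S ∧ Q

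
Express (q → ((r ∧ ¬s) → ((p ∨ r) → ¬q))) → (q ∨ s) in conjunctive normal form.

(q → ((r ∧ ¬s) → ((p ∨ r) → ¬q))) → (q ∨ s)
⇔ ¬(q → ((r ∧ ¬s) → ((p ∨ r) → ¬q))) ∨ q ∨ s   [eliminate →]
⇔ ¬(¬q ∨ ((r ∧ ¬s) → ((p ∨ r) → ¬q))) ∨ q ∨ s   [eliminate →]
⇔ ¬(¬q ∨ ¬(r ∧ ¬s) ∨ ((p ∨ r) → ¬q)) ∨ q ∨ s   [eliminate →]
⇔ ¬(¬q ∨ ¬(r ∧ ¬s) ∨ ¬(p ∨ r) ∨ ¬q) ∨ q ∨ s   [eliminate →]
⇔ (¬¬q ∧ ¬¬(r ∧ ¬s) ∧ ¬¬(p ∨ r) ∧ ¬¬q) ∨ q ∨ s   [De Morgan]
⇔ (q ∧ ¬¬(r ∧ ¬s) ∧ ¬¬(p ∨ r) ∧ ¬¬q) ∨ q ∨ s   [double negation]
⇔ (q ∧ r ∧ ¬s ∧ ¬¬(p ∨ r) ∧ ¬¬q) ∨ q ∨ s   [double negation]
⇔ (q ∧ r ∧ ¬s ∧ (p ∨ r) ∧ ¬¬q) ∨ q ∨ s   [double negation]
⇔ (q ∧ r ∧ ¬s ∧ (p ∨ r) ∧ q) ∨ q ∨ s   [double negation]
⇔ (q ∨ q ∨ s) ∧ (r ∨ q ∨ s) ∧ (¬s ∨ q ∨ s) ∧ (p ∨ r ∨ q ∨ s) ∧ (q ∨ q ∨ s)   [distribute ∨ over ∧]
⇔ q ∨ s   [simplify]

q ∨ s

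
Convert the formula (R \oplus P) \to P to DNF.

(\lnot R \land \lnot P) \lor P

(R \oplus P) \to P
= \lnot (R \oplus P) \lor P   — eliminate \to
= \lnot ((R \land \lnot P) \lor (\lnot R \land P)) \lor P   — expand \oplus
= (\lnot (R \land \lnot P) \land \lnot (\lnot R \land P)) \lor P   — De Morgan
= ((\lnot R \lor \lnot \lnot P) \land \lnot (\lnot R \land P)) \lor P   — De Morgan
= ((\lnot R \lor P) \land \lnot (\lnot R \land P)) \lor P   — double negation
= ((\lnot R \lor P) \land (\lnot \lnot R \lor \lnot P)) \lor P   — De Morgan
= ((\lnot R \lor P) \land (R \lor \lnot P)) \lor P   — double negation
= (\lnot R \land R) \lor (\lnot R \land \lnot P) \lor (P \land R) \lor (P \land \lnot P) \lor P   — distribute \land over \lor
= (\lnot R \land \lnot P) \lor P   — simplify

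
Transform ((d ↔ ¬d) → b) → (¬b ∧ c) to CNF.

(¬d ∨ c) ∧ (d ∨ c) ∧ ¬b

((d ↔ ¬d) → b) → (¬b ∧ c)
≡ ¬((d ↔ ¬d) → b) ∨ (¬b ∧ c)   (eliminate →)
≡ ¬(¬(d ↔ ¬d) ∨ b) ∨ (¬b ∧ c)   (eliminate →)
≡ ¬(¬((d → ¬d) ∧ (¬d → d)) ∨ b) ∨ (¬b ∧ c)   (eliminate ↔)
≡ ¬(¬((¬d ∨ ¬d) ∧ (¬d → d)) ∨ b) ∨ (¬b ∧ c)   (eliminate →)
≡ ¬(¬((¬d ∨ ¬d) ∧ (¬¬d ∨ d)) ∨ b) ∨ (¬b ∧ c)   (eliminate →)
≡ (¬¬((¬d ∨ ¬d) ∧ (¬¬d ∨ d)) ∧ ¬b) ∨ (¬b ∧ c)   (De Morgan)
≡ ((¬d ∨ ¬d) ∧ (¬¬d ∨ d) ∧ ¬b) ∨ (¬b ∧ c)   (double negation)
≡ ((¬d ∨ ¬d) ∧ (d ∨ d) ∧ ¬b) ∨ (¬b ∧ c)   (double negation)
≡ (¬d ∨ ¬d ∨ ¬b) ∧ (¬d ∨ ¬d ∨ c) ∧ (d ∨ d ∨ ¬b) ∧ (d ∨ d ∨ c) ∧ (¬b ∨ ¬b) ∧ (¬b ∨ c)   (distribute ∨ over ∧)
≡ (¬d ∨ c) ∧ (d ∨ c) ∧ ¬b   (simplify)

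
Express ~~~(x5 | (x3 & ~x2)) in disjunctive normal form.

(~x5 & ~x3) | (~x5 & x2)

~~~(x5 | (x3 & ~x2))
= ~(x5 | (x3 & ~x2))   [double negation]
= ~x5 & ~(x3 & ~x2)   [De Morgan]
= ~x5 & (~x3 | ~~x2)   [De Morgan]
= ~x5 & (~x3 | x2)   [double negation]
= (~x5 & ~x3) | (~x5 & x2)   [distribute & over |]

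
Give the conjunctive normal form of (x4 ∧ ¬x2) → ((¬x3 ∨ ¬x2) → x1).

¬x4 ∨ x2 ∨ x1

(x4 ∧ ¬x2) → ((¬x3 ∨ ¬x2) → x1)
≡ ¬(x4 ∧ ¬x2) ∨ ((¬x3 ∨ ¬x2) → x1)   — eliminate →
≡ ¬(x4 ∧ ¬x2) ∨ ¬(¬x3 ∨ ¬x2) ∨ x1   — eliminate →
≡ ¬x4 ∨ ¬¬x2 ∨ ¬(¬x3 ∨ ¬x2) ∨ x1   — De Morgan
≡ ¬x4 ∨ x2 ∨ ¬(¬x3 ∨ ¬x2) ∨ x1   — double negation
≡ ¬x4 ∨ x2 ∨ (¬¬x3 ∧ ¬¬x2) ∨ x1   — De Morgan
≡ ¬x4 ∨ x2 ∨ (x3 ∧ ¬¬x2) ∨ x1   — double negation
≡ ¬x4 ∨ x2 ∨ (x3 ∧ x2) ∨ x1   — double negation
≡ (¬x4 ∨ x2 ∨ x3 ∨ x1) ∧ (¬x4 ∨ x2 ∨ x2 ∨ x1)   — distribute ∨ over ∧
≡ ¬x4 ∨ x2 ∨ x1   — simplify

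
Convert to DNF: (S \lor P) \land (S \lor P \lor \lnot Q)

(S \lor P) \land (S \lor P \lor \lnot Q)
⇔ S \land S \lor S \land P \lor S \land \lnot Q \lor P \land S \lor P \land P \lor P \land \lnot Q   — distribute \land over \lor
⇔ S \lor P   — simplify

S \lor P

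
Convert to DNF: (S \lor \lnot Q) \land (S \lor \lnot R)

S \lor \lnot Q \land \lnot R

(S \lor \lnot Q) \land (S \lor \lnot R)
≡ S \land S \lor S \land \lnot R \lor \lnot Q \land S \lor \lnot Q \land \lnot R   [distribute \land over \lor]
≡ S \lor \lnot Q \land \lnot R   [simplify]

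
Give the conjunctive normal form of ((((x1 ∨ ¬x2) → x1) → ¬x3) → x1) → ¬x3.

((((x1 ∨ ¬x2) → x1) → ¬x3) → x1) → ¬x3
= ¬((((x1 ∨ ¬x2) → x1) → ¬x3) → x1) ∨ ¬x3
= ¬(¬(((x1 ∨ ¬x2) → x1) → ¬x3) ∨ x1) ∨ ¬x3
= ¬(¬(¬((x1 ∨ ¬x2) → x1) ∨ ¬x3) ∨ x1) ∨ ¬x3
= ¬(¬(¬(¬(x1 ∨ ¬x2) ∨ x1) ∨ ¬x3) ∨ x1) ∨ ¬x3
= (¬¬(¬(¬(x1 ∨ ¬x2) ∨ x1) ∨ ¬x3) ∧ ¬x1) ∨ ¬x3
= ((¬(¬(x1 ∨ ¬x2) ∨ x1) ∨ ¬x3) ∧ ¬x1) ∨ ¬x3
= (((¬¬(x1 ∨ ¬x2) ∧ ¬x1) ∨ ¬x3) ∧ ¬x1) ∨ ¬x3
= ((((x1 ∨ ¬x2) ∧ ¬x1) ∨ ¬x3) ∧ ¬x1) ∨ ¬x3
= (x1 ∨ ¬x2 ∨ ¬x3 ∨ ¬x3) ∧ (¬x1 ∨ ¬x3 ∨ ¬x3) ∧ (¬x1 ∨ ¬x3)
= (x1 ∨ ¬x2 ∨ ¬x3) ∧ (¬x1 ∨ ¬x3)

(x1 ∨ ¬x2 ∨ ¬x3) ∧ (¬x1 ∨ ¬x3)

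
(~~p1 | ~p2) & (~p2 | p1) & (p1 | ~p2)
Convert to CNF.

(~~p1 | ~p2) & (~p2 | p1) & (p1 | ~p2)
≡ (p1 | ~p2) & (~p2 | p1) & (p1 | ~p2)   — double negation
≡ p1 | ~p2   — simplify

p1 | ~p2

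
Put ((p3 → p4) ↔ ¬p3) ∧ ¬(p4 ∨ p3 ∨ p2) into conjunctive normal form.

¬p4 ∧ ¬p3 ∧ ¬p2

((p3 → p4) ↔ ¬p3) ∧ ¬(p4 ∨ p3 ∨ p2)
⇔ ((p3 → p4) → ¬p3) ∧ (¬p3 → (p3 → p4)) ∧ ¬(p4 ∨ p3 ∨ p2)
⇔ (¬(p3 → p4) ∨ ¬p3) ∧ (¬p3 → (p3 → p4)) ∧ ¬(p4 ∨ p3 ∨ p2)
⇔ (¬(¬p3 ∨ p4) ∨ ¬p3) ∧ (¬p3 → (p3 → p4)) ∧ ¬(p4 ∨ p3 ∨ p2)
⇔ (¬(¬p3 ∨ p4) ∨ ¬p3) ∧ (¬¬p3 ∨ (p3 → p4)) ∧ ¬(p4 ∨ p3 ∨ p2)
⇔ (¬(¬p3 ∨ p4) ∨ ¬p3) ∧ (¬¬p3 ∨ ¬p3 ∨ p4) ∧ ¬(p4 ∨ p3 ∨ p2)
⇔ ((¬¬p3 ∧ ¬p4) ∨ ¬p3) ∧ (¬¬p3 ∨ ¬p3 ∨ p4) ∧ ¬(p4 ∨ p3 ∨ p2)
⇔ ((p3 ∧ ¬p4) ∨ ¬p3) ∧ (¬¬p3 ∨ ¬p3 ∨ p4) ∧ ¬(p4 ∨ p3 ∨ p2)
⇔ ((p3 ∧ ¬p4) ∨ ¬p3) ∧ (p3 ∨ ¬p3 ∨ p4) ∧ ¬(p4 ∨ p3 ∨ p2)
⇔ ((p3 ∧ ¬p4) ∨ ¬p3) ∧ (p3 ∨ ¬p3 ∨ p4) ∧ ¬p4 ∧ ¬p3 ∧ ¬p2
⇔ (p3 ∨ ¬p3) ∧ (¬p4 ∨ ¬p3) ∧ (p3 ∨ ¬p3 ∨ p4) ∧ ¬p4 ∧ ¬p3 ∧ ¬p2
⇔ ¬p4 ∧ ¬p3 ∧ ¬p2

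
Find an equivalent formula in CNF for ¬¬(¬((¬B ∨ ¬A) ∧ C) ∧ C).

¬¬(¬((¬B ∨ ¬A) ∧ C) ∧ C)
⇔ ¬((¬B ∨ ¬A) ∧ C) ∧ C   [double negation]
⇔ (¬(¬B ∨ ¬A) ∨ ¬C) ∧ C   [De Morgan]
⇔ ((¬¬B ∧ ¬¬A) ∨ ¬C) ∧ C   [De Morgan]
⇔ ((B ∧ ¬¬A) ∨ ¬C) ∧ C   [double negation]
⇔ ((B ∧ A) ∨ ¬C) ∧ C   [double negation]
⇔ (B ∨ ¬C) ∧ (A ∨ ¬C) ∧ C   [distribute ∨ over ∧]

(B ∨ ¬C) ∧ (A ∨ ¬C) ∧ C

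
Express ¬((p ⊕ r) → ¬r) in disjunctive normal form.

¬((p ⊕ r) → ¬r)
⇔ ¬(¬(p ⊕ r) ∨ ¬r)
⇔ ¬(¬((p ∧ ¬r) ∨ (¬p ∧ r)) ∨ ¬r)
⇔ ¬¬((p ∧ ¬r) ∨ (¬p ∧ r)) ∧ ¬¬r
⇔ ((p ∧ ¬r) ∨ (¬p ∧ r)) ∧ ¬¬r
⇔ ((p ∧ ¬r) ∨ (¬p ∧ r)) ∧ r
⇔ (p ∧ ¬r ∧ r) ∨ (¬p ∧ r ∧ r)
⇔ ¬p ∧ r

¬p ∧ r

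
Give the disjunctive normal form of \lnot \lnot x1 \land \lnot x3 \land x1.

\lnot \lnot x1 \land \lnot x3 \land x1
≡ x1 \land \lnot x3 \land x1   — double negation
≡ x1 \land \lnot x3   — simplify

x1 \land \lnot x3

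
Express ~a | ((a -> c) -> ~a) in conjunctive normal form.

~a | ~c

~a | ((a -> c) -> ~a)
⇔ ~a | ~(a -> c) | ~a   [eliminate ->]
⇔ ~a | ~(~a | c) | ~a   [eliminate ->]
⇔ ~a | (~~a & ~c) | ~a   [De Morgan]
⇔ ~a | (a & ~c) | ~a   [double negation]
⇔ (~a | a | ~a) & (~a | ~c | ~a)   [distribute | over &]
⇔ ~a | ~c   [simplify]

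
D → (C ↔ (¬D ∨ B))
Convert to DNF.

D → (C ↔ (¬D ∨ B))
= ¬D ∨ (C ↔ (¬D ∨ B))   [eliminate →]
= ¬D ∨ ((C → (¬D ∨ B)) ∧ ((¬D ∨ B) → C))   [eliminate ↔]
= ¬D ∨ ((¬C ∨ ¬D ∨ B) ∧ ((¬D ∨ B) → C))   [eliminate →]
= ¬D ∨ ((¬C ∨ ¬D ∨ B) ∧ (¬(¬D ∨ B) ∨ C))   [eliminate →]
= ¬D ∨ ((¬C ∨ ¬D ∨ B) ∧ ((¬¬D ∧ ¬B) ∨ C))   [De Morgan]
= ¬D ∨ ((¬C ∨ ¬D ∨ B) ∧ ((D ∧ ¬B) ∨ C))   [double negation]
= ¬D ∨ (¬C ∧ D ∧ ¬B) ∨ (¬C ∧ C) ∨ (¬D ∧ D ∧ ¬B) ∨ (¬D ∧ C) ∨ (B ∧ D ∧ ¬B) ∨ (B ∧ C)   [distribute ∧ over ∨]
= ¬D ∨ (¬C ∧ D ∧ ¬B) ∨ (B ∧ C)   [simplify]

¬D ∨ (¬C ∧ D ∧ ¬B) ∨ (B ∧ C)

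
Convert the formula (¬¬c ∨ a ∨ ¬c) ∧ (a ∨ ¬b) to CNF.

a ∨ ¬b

(¬¬c ∨ a ∨ ¬c) ∧ (a ∨ ¬b)
⇔ (c ∨ a ∨ ¬c) ∧ (a ∨ ¬b)   — double negation
⇔ a ∨ ¬b   — simplify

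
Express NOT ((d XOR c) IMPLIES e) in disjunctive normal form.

NOT ((d XOR c) IMPLIES e)
≡ NOT (NOT (d XOR c) OR e)   — eliminate IMPLIES
≡ NOT (NOT ((d AND NOT c) OR (NOT d AND c)) OR e)   — expand XOR
≡ NOT NOT ((d AND NOT c) OR (NOT d AND c)) AND NOT e   — De Morgan
≡ ((d AND NOT c) OR (NOT d AND c)) AND NOT e   — double negation
≡ (d AND NOT c AND NOT e) OR (NOT d AND c AND NOT e)   — distribute AND over OR

(d AND NOT c AND NOT e) OR (NOT d AND c AND NOT e)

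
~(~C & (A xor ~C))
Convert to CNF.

C | A

~(~C & (A xor ~C))
≡ ~(~C & (A | ~C) & ~(A & ~C))   [expand xor]
≡ ~~C | ~(A | ~C) | ~~(A & ~C)   [De Morgan]
≡ C | ~(A | ~C) | ~~(A & ~C)   [double negation]
≡ C | (~A & ~~C) | ~~(A & ~C)   [De Morgan]
≡ C | (~A & C) | ~~(A & ~C)   [double negation]
≡ C | (~A & C) | (A & ~C)   [double negation]
≡ (C | ~A | A) & (C | ~A | ~C) & (C | C | A) & (C | C | ~C)   [distribute | over &]
≡ C | A   [simplify]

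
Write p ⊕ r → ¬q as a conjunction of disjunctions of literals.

(¬p ∨ r ∨ ¬q) ∧ (¬r ∨ p ∨ ¬q)

p ⊕ r → ¬q
≡ ¬(p ⊕ r) ∨ ¬q   — eliminate →
≡ ¬((p ∨ r) ∧ ¬(p ∧ r)) ∨ ¬q   — expand ⊕
≡ ¬(p ∨ r) ∨ ¬¬(p ∧ r) ∨ ¬q   — De Morgan
≡ ¬p ∧ ¬r ∨ ¬¬(p ∧ r) ∨ ¬q   — De Morgan
≡ ¬p ∧ ¬r ∨ p ∧ r ∨ ¬q   — double negation
≡ (¬p ∨ p ∨ ¬q) ∧ (¬p ∨ r ∨ ¬q) ∧ (¬r ∨ p ∨ ¬q) ∧ (¬r ∨ r ∨ ¬q)   — distribute ∨ over ∧
≡ (¬p ∨ r ∨ ¬q) ∧ (¬r ∨ p ∨ ¬q)   — simplify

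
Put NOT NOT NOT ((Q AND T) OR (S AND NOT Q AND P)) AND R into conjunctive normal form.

(NOT Q OR NOT T) AND (NOT S OR Q OR NOT P) AND R

NOT NOT NOT ((Q AND T) OR (S AND NOT Q AND P)) AND R
⇔ NOT ((Q AND T) OR (S AND NOT Q AND P)) AND R   — double negation
⇔ NOT (Q AND T) AND NOT (S AND NOT Q AND P) AND R   — De Morgan
⇔ (NOT Q OR NOT T) AND NOT (S AND NOT Q AND P) AND R   — De Morgan
⇔ (NOT Q OR NOT T) AND (NOT S OR NOT NOT Q OR NOT P) AND R   — De Morgan
⇔ (NOT Q OR NOT T) AND (NOT S OR Q OR NOT P) AND R   — double negation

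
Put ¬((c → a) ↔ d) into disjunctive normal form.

¬((c → a) ↔ d)
⇔ ¬(((c → a) → d) ∧ (d → (c → a)))   (eliminate ↔)
⇔ ¬((¬(c → a) ∨ d) ∧ (d → (c → a)))   (eliminate →)
⇔ ¬((¬(¬c ∨ a) ∨ d) ∧ (d → (c → a)))   (eliminate →)
⇔ ¬((¬(¬c ∨ a) ∨ d) ∧ (¬d ∨ (c → a)))   (eliminate →)
⇔ ¬((¬(¬c ∨ a) ∨ d) ∧ (¬d ∨ ¬c ∨ a))   (eliminate →)
⇔ ¬(¬(¬c ∨ a) ∨ d) ∨ ¬(¬d ∨ ¬c ∨ a)   (De Morgan)
⇔ (¬¬(¬c ∨ a) ∧ ¬d) ∨ ¬(¬d ∨ ¬c ∨ a)   (De Morgan)
⇔ ((¬c ∨ a) ∧ ¬d) ∨ ¬(¬d ∨ ¬c ∨ a)   (double negation)
⇔ ((¬c ∨ a) ∧ ¬d) ∨ (¬¬d ∧ ¬¬c ∧ ¬a)   (De Morgan)
⇔ ((¬c ∨ a) ∧ ¬d) ∨ (d ∧ ¬¬c ∧ ¬a)   (double negation)
⇔ ((¬c ∨ a) ∧ ¬d) ∨ (d ∧ c ∧ ¬a)   (double negation)
⇔ (¬c ∧ ¬d) ∨ (a ∧ ¬d) ∨ (d ∧ c ∧ ¬a)   (distribute ∧ over ∨)

(¬c ∧ ¬d) ∨ (a ∧ ¬d) ∨ (d ∧ c ∧ ¬a)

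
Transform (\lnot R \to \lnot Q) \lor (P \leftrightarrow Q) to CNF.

R \lor \lnot Q \lor P

(\lnot R \to \lnot Q) \lor (P \leftrightarrow Q)
= \lnot \lnot R \lor \lnot Q \lor (P \leftrightarrow Q)   — eliminate \to
= \lnot \lnot R \lor \lnot Q \lor ((P \to Q) \land (Q \to P))   — eliminate \leftrightarrow
= \lnot \lnot R \lor \lnot Q \lor ((\lnot P \lor Q) \land (Q \to P))   — eliminate \to
= \lnot \lnot R \lor \lnot Q \lor ((\lnot P \lor Q) \land (\lnot Q \lor P))   — eliminate \to
= R \lor \lnot Q \lor ((\lnot P \lor Q) \land (\lnot Q \lor P))   — double negation
= (R \lor \lnot Q \lor \lnot P \lor Q) \land (R \lor \lnot Q \lor \lnot Q \lor P)   — distribute \lor over \land
= R \lor \lnot Q \lor P   — simplify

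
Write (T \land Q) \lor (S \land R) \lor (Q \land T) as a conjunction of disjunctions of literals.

(T \lor S) \land (T \lor R) \land (Q \lor S) \land (Q \lor R)

(T \land Q) \lor (S \land R) \lor (Q \land T)
≡ (T \lor S \lor Q) \land (T \lor S \lor T) \land (T \lor R \lor Q) \land (T \lor R \lor T) \land (Q \lor S \lor Q) \land (Q \lor S \lor T) \land (Q \lor R \lor Q) \land (Q \lor R \lor T)   [distribute \lor over \land]
≡ (T \lor S) \land (T \lor R) \land (Q \lor S) \land (Q \lor R)   [simplify]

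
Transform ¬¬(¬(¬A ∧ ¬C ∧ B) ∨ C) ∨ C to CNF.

A ∨ C ∨ ¬B

¬¬(¬(¬A ∧ ¬C ∧ B) ∨ C) ∨ C
⇔ ¬(¬A ∧ ¬C ∧ B) ∨ C ∨ C   [double negation]
⇔ ¬¬A ∨ ¬¬C ∨ ¬B ∨ C ∨ C   [De Morgan]
⇔ A ∨ ¬¬C ∨ ¬B ∨ C ∨ C   [double negation]
⇔ A ∨ C ∨ ¬B ∨ C ∨ C   [double negation]
⇔ A ∨ C ∨ ¬B   [simplify]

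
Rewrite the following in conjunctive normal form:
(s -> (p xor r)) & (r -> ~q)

(~s | p | r) & (~s | ~p | ~r) & (~r | ~q)

(s -> (p xor r)) & (r -> ~q)
≡ (~s | (p xor r)) & (r -> ~q)   (eliminate ->)
≡ (~s | ((p | r) & ~(p & r))) & (r -> ~q)   (expand xor)
≡ (~s | ((p | r) & ~(p & r))) & (~r | ~q)   (eliminate ->)
≡ (~s | ((p | r) & (~p | ~r))) & (~r | ~q)   (De Morgan)
≡ (~s | p | r) & (~s | ~p | ~r) & (~r | ~q)   (distribute | over &)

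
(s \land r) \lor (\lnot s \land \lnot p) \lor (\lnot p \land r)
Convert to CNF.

(s \lor \lnot p) \land (r \lor \lnot s) \land (r \lor \lnot p)

(s \land r) \lor (\lnot s \land \lnot p) \lor (\lnot p \land r)
≡ (s \lor \lnot s \lor \lnot p) \land (s \lor \lnot s \lor r) \land (s \lor \lnot p \lor \lnot p) \land (s \lor \lnot p \lor r) \land (r \lor \lnot s \lor \lnot p) \land (r \lor \lnot s \lor r) \land (r \lor \lnot p \lor \lnot p) \land (r \lor \lnot p \lor r)   (distribute \lor over \land)
≡ (s \lor \lnot p) \land (r \lor \lnot s) \land (r \lor \lnot p)   (simplify)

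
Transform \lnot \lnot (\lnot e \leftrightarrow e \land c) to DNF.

\lnot \lnot (\lnot e \leftrightarrow e \land c)
≡ \lnot \lnot ((\lnot e \to e \land c) \land (e \land c \to \lnot e))   — eliminate \leftrightarrow
≡ \lnot \lnot ((\lnot \lnot e \lor e \land c) \land (e \land c \to \lnot e))   — eliminate \to
≡ \lnot \lnot ((\lnot \lnot e \lor e \land c) \land (\lnot (e \land c) \lor \lnot e))   — eliminate \to
≡ (\lnot \lnot e \lor e \land c) \land (\lnot (e \land c) \lor \lnot e)   — double negation
≡ (e \lor e \land c) \land (\lnot (e \land c) \lor \lnot e)   — double negation
≡ (e \lor e \land c) \land (\lnot e \lor \lnot c \lor \lnot e)   — De Morgan
≡ e \land \lnot e \lor e \land \lnot c \lor e \land \lnot e \lor e \land c \land \lnot e \lor e \land c \land \lnot c \lor e \land c \land \lnot e   — distribute \land over \lor
≡ e \land \lnot c   — simplify

e \land \lnot c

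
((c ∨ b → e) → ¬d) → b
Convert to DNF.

((c ∨ b → e) → ¬d) → b
= ¬((c ∨ b → e) → ¬d) ∨ b   — eliminate →
= ¬(¬(c ∨ b → e) ∨ ¬d) ∨ b   — eliminate →
= ¬(¬(¬(c ∨ b) ∨ e) ∨ ¬d) ∨ b   — eliminate →
= ¬¬(¬(c ∨ b) ∨ e) ∧ ¬¬d ∨ b   — De Morgan
= (¬(c ∨ b) ∨ e) ∧ ¬¬d ∨ b   — double negation
= (¬c ∧ ¬b ∨ e) ∧ ¬¬d ∨ b   — De Morgan
= (¬c ∧ ¬b ∨ e) ∧ d ∨ b   — double negation
= ¬c ∧ ¬b ∧ d ∨ e ∧ d ∨ b   — distribute ∧ over ∨

¬c ∧ ¬b ∧ d ∨ e ∧ d ∨ b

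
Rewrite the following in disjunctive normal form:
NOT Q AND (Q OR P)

NOT Q AND P

NOT Q AND (Q OR P)
≡ (NOT Q AND Q) OR (NOT Q AND P)   [distribute AND over OR]
≡ NOT Q AND P   [simplify]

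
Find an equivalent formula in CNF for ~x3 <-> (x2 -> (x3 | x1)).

(x3 | ~x2 | x1) & ~x3

~x3 <-> (x2 -> (x3 | x1))
⇔ (~x3 -> (x2 -> (x3 | x1))) & ((x2 -> (x3 | x1)) -> ~x3)   — eliminate <->
⇔ (~~x3 | (x2 -> (x3 | x1))) & ((x2 -> (x3 | x1)) -> ~x3)   — eliminate ->
⇔ (~~x3 | ~x2 | x3 | x1) & ((x2 -> (x3 | x1)) -> ~x3)   — eliminate ->
⇔ (~~x3 | ~x2 | x3 | x1) & (~(x2 -> (x3 | x1)) | ~x3)   — eliminate ->
⇔ (~~x3 | ~x2 | x3 | x1) & (~(~x2 | x3 | x1) | ~x3)   — eliminate ->
⇔ (x3 | ~x2 | x3 | x1) & (~(~x2 | x3 | x1) | ~x3)   — double negation
⇔ (x3 | ~x2 | x3 | x1) & ((~~x2 & ~x3 & ~x1) | ~x3)   — De Morgan
⇔ (x3 | ~x2 | x3 | x1) & ((x2 & ~x3 & ~x1) | ~x3)   — double negation
⇔ (x3 | ~x2 | x3 | x1) & (x2 | ~x3) & (~x3 | ~x3) & (~x1 | ~x3)   — distribute | over &
⇔ (x3 | ~x2 | x1) & ~x3   — simplify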